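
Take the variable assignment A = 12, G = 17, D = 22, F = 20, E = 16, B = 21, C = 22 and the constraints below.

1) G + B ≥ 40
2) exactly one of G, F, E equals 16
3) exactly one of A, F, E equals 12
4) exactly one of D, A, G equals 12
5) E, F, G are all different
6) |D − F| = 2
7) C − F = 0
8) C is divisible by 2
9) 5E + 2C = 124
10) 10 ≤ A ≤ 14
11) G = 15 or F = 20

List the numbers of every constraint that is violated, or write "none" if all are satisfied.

1) G + B = 17 + 21 = 38; 38 < 40, bound 40 not met  no
2) G=17, F=20, E=16; 1 of them equals 16  yes
3) A=12, F=20, E=16; 1 of them equals 12  yes
4) D=22, A=12, G=17; 1 of them equals 12  yes
5) values 16, 20, 17 are pairwise distinct  yes
6) |22 − 20| = 2  yes
7) C − F = 22 − 20 = 2, not 0  no
8) 22 / 2 = 11, so 2 divides 22  yes
9) 5E + 2C = 5(16) + 2(22) = 124  yes
10) A = 12 lies in [10, 14]  yes
11) G = 17 ≠ 15, but F = 20 = 20 (second disjunct)  yes

The assignment fails constraints 1 and 7.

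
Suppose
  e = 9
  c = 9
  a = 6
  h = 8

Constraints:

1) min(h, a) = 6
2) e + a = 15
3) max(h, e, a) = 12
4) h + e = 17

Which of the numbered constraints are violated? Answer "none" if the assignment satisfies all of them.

No — constraint 3 is not satisfied.

1) min(8, 6) = 6 — holds.
2) e + a = 9 + 6 = 15 — holds.
3) max(8, 9, 6) = 9, not 12 — does not hold.
4) h + e = 8 + 9 = 17 — holds.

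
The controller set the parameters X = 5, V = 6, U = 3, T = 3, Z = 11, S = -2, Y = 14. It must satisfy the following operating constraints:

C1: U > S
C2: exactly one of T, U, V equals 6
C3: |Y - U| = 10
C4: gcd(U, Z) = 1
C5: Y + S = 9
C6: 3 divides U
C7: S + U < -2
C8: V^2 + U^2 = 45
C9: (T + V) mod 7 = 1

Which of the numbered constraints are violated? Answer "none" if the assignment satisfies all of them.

C1: U = 3, S = -2; 3 > -2 — holds.
C2: T=3, U=3, V=6; 1 of them equals 6 — holds.
C3: |14 - 3| = 11, not 10 — fails.
C4: gcd(3, 11) = 1 — holds.
C5: Y + S = 14 + (-2) = 12, not 9 — fails.
C6: 3 / 3 = 1, so 3 divides 3 — holds.
C7: S + U = -2 + 3 = 1; 1 ≥ -2, bound -2 not met — fails.
C8: V^2 + U^2 = 6^2 + 3^2 = 36 + 9 = 45 — holds.
C9: T + V = 9; 9 mod 7 = 2, not 1 — fails.

Violated: 3, 5, 7, and 9.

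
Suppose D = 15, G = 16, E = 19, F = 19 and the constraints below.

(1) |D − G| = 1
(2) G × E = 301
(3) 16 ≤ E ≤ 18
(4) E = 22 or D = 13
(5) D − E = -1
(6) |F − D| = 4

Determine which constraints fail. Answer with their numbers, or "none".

(1) |15 − 16| = 1  true
(2) G × E = 16 × 19 = 304, not 301  false
(3) E = 19 is outside [16, 18]  false
(4) E = 19 ≠ 22 and D = 15 ≠ 13; both disjuncts false  false
(5) D − E = 15 − 19 = -4, not -1  false
(6) |19 − 15| = 4  true

Constraints 2, 3, 4, 5 do not hold.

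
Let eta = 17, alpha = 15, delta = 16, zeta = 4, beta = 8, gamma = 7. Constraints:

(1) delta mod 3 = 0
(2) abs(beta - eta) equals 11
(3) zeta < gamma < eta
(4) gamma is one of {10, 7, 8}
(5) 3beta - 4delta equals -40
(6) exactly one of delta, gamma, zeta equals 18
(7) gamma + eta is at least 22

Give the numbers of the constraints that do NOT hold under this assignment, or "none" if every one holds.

The assignment fails constraints 1, 2, 6.

(1) 16 mod 3 = 1, not 0  ✘
(2) abs(8 - 17) = 9, not 11  ✘
(3) values 4 < 7 < 17  ✔
(4) gamma = 7 is in {10, 7, 8}  ✔
(5) 3beta - 4delta = 3(8) - 4(16) = -40  ✔
(6) delta=16, gamma=7, zeta=4; 0 of them equal 18, not exactly one  ✘
(7) gamma + eta = 7 + 17 = 24; 24 ≥ 22  ✔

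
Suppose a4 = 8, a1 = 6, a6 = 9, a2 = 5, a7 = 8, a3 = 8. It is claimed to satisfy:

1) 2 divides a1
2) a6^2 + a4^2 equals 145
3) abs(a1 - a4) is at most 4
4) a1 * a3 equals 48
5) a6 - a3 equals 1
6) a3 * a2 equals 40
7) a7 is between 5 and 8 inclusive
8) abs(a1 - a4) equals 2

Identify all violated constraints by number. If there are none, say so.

No violations.

1) 6 / 2 = 3, so 2 divides 6 — holds.
2) a6^2 + a4^2 = 9^2 + 8^2 = 81 + 64 = 145 — holds.
3) abs(6 - 8) = 2; 2 ≤ 4 — holds.
4) a1 * a3 = 6 * 8 = 48 — holds.
5) a6 - a3 = 9 - 8 = 1 — holds.
6) a3 * a2 = 8 * 5 = 40 — holds.
7) a7 = 8 lies in [5, 8] — holds.
8) abs(6 - 8) = 2 — holds.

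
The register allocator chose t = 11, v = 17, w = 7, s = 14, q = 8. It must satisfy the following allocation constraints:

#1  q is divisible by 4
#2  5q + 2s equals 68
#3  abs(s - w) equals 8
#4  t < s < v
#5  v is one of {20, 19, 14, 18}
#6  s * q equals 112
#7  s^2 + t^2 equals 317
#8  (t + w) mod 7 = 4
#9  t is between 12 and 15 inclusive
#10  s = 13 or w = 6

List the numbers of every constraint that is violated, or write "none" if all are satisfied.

#1 8 / 4 = 2, so 4 divides 8  ✓
#2 5q + 2s = 5(8) + 2(14) = 68  ✓
#3 abs(14 - 7) = 7, not 8  ✗
#4 values 11 < 14 < 17  ✓
#5 v = 17 is not in {20, 19, 14, 18}  ✗
#6 s * q = 14 * 8 = 112  ✓
#7 s^2 + t^2 = 14^2 + 11^2 = 196 + 121 = 317  ✓
#8 t + w = 18; 18 mod 7 = 4  ✓
#9 t = 11 is outside [12, 15]  ✗
#10 s = 14 ≠ 13 and w = 7 ≠ 6; both disjuncts false  ✗

The assignment fails constraints 3, 5, 9, 10.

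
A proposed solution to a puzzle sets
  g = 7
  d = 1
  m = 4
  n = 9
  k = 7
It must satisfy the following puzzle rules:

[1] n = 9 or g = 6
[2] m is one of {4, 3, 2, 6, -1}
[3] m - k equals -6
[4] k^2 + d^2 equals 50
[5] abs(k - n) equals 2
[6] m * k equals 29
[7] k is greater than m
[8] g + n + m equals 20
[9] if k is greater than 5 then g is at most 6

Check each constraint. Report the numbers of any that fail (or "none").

[1] n = 9 = 9 (first disjunct)  true
[2] m = 4 is in {4, 3, 2, 6, -1}  true
[3] m - k = 4 - 7 = -3, not -6  false
[4] k^2 + d^2 = 7^2 + 1^2 = 49 + 1 = 50  true
[5] abs(7 - 9) = 2  true
[6] m * k = 4 * 7 = 28, not 29  false
[7] k = 7, m = 4; 7 > 4  true
[8] g + n + m = 7 + 9 + 4 = 20  true
[9] k = 7 > 5, so we need g ≤ 6; but g = 7 > 6  false

Constraints 3, 6, and 9 do not hold.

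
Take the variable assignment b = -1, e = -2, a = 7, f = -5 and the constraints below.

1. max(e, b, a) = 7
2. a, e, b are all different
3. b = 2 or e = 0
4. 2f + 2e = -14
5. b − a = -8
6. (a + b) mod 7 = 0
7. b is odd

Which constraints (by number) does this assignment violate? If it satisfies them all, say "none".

1. max(-2, -1, 7) = 7 — OK.
2. values 7, -2, -1 are pairwise distinct — OK.
3. b = -1 ≠ 2 and e = -2 ≠ 0; both disjuncts false — violated.
4. 2f + 2e = 2(-5) + 2(-2) = -14 — OK.
5. b − a = -1 − 7 = -8 — OK.
6. a + b = 6; 6 mod 7 = 6, not 0 — violated.
7. b = -1 is odd — OK.

The assignment fails constraints 3, 6.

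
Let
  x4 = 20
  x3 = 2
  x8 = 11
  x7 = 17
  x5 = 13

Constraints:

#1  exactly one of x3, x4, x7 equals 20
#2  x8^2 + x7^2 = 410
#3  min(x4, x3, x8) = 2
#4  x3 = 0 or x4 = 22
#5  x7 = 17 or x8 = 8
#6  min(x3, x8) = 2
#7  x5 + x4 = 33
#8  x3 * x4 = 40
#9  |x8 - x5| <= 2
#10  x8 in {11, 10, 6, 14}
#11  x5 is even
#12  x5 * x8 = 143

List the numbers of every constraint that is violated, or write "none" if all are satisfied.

Constraints 4 and 11 do not hold.

#1 x3=2, x4=20, x7=17; 1 of them equals 20 — holds.
#2 x8^2 + x7^2 = 11^2 + 17^2 = 121 + 289 = 410 — holds.
#3 min(20, 2, 11) = 2 — holds.
#4 x3 = 2 ≠ 0 and x4 = 20 ≠ 22; both disjuncts false — does not hold.
#5 x7 = 17 = 17 (first disjunct) — holds.
#6 min(2, 11) = 2 — holds.
#7 x5 + x4 = 13 + 20 = 33 — holds.
#8 x3 * x4 = 2 * 20 = 40 — holds.
#9 |11 - 13| = 2; 2 ≤ 2 — holds.
#10 x8 = 11 is in {11, 10, 6, 14} — holds.
#11 x5 = 13 is odd — does not hold.
#12 x5 * x8 = 13 * 11 = 143 — holds.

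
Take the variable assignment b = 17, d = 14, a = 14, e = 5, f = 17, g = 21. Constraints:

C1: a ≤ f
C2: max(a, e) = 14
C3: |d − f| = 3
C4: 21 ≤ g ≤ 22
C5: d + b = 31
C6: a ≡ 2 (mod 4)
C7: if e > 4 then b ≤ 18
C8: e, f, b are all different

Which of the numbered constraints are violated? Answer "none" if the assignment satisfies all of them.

The assignment fails constraint 8.

C1: a = 14, f = 17; 14 ≤ 17 — satisfied.
C2: max(14, 5) = 14 — satisfied.
C3: |14 − 17| = 3 — satisfied.
C4: g = 21 lies in [21, 22] — satisfied.
C5: d + b = 14 + 17 = 31 — satisfied.
C6: 14 mod 4 = 2 — satisfied.
C7: e = 5 > 4, so we need b ≤ 18; b = 17 ≤ 18 — satisfied.
C8: f = b = 17, not all different — violated.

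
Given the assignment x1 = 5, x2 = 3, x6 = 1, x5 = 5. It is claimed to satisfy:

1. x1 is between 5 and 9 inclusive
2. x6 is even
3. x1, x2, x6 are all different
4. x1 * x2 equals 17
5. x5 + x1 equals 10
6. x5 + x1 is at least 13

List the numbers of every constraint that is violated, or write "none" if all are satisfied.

1. x1 = 5 lies in [5, 9]  holds
2. x6 = 1 is odd  fails
3. values 5, 3, 1 are pairwise distinct  holds
4. x1 * x2 = 5 * 3 = 15, not 17  fails
5. x5 + x1 = 5 + 5 = 10  holds
6. x5 + x1 = 5 + 5 = 10; 10 < 13, bound 13 not met  fails

Violated: 2, 4, and 6.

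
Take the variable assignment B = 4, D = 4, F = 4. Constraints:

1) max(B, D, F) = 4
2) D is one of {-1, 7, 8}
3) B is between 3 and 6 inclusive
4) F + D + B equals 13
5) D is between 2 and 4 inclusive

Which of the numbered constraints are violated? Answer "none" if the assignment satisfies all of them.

1) max(4, 4, 4) = 4 — satisfied.
2) D = 4 is not in {-1, 7, 8} — violated.
3) B = 4 lies in [3, 6] — satisfied.
4) F + D + B = 4 + 4 + 4 = 12, not 13 — violated.
5) D = 4 lies in [2, 4] — satisfied.

No — constraints 2 and 4 are not satisfied.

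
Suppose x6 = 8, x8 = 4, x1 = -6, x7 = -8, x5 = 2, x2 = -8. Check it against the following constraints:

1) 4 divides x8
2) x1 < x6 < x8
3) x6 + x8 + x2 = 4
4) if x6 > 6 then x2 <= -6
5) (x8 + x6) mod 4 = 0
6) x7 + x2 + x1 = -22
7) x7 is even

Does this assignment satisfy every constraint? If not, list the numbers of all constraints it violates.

Violated: 2.

1) 4 / 4 = 1, so 4 divides 4 — satisfied.
2) values -6, 8, 4; x6 = 8 is not < x8 = 4 — violated.
3) x6 + x8 + x2 = 8 + 4 + (-8) = 4 — satisfied.
4) x6 = 8 > 6, so we need x2 ≤ -6; x2 = -8 ≤ -6 — satisfied.
5) x8 + x6 = 12; 12 mod 4 = 0 — satisfied.
6) x7 + x2 + x1 = -8 + (-8) + (-6) = -22 — satisfied.
7) x7 = -8 is even — satisfied.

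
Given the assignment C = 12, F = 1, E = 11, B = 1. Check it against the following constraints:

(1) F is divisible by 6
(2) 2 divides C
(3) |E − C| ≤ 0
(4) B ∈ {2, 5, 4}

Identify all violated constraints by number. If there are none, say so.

Violated: 1, 3, and 4.

(1) 1 = 6×0 + 1, so 6 does not divide 1  no
(2) 12 / 2 = 6, so 2 divides 12  yes
(3) |11 − 12| = 1; 1 > 0, exceeds bound 0  no
(4) B = 1 is not in {2, 5, 4}  no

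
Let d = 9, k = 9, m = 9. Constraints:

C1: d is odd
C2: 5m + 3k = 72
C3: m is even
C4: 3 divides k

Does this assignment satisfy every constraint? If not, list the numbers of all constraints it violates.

C1: d = 9 is odd — holds.
C2: 5m + 3k = 5(9) + 3(9) = 72 — holds.
C3: m = 9 is odd — fails.
C4: 9 / 3 = 3, so 3 divides 9 — holds.

Constraint 3 is violated.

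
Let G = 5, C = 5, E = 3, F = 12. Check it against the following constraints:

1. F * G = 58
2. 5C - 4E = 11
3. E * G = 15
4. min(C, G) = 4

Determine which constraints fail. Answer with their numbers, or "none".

1. F * G = 12 * 5 = 60, not 58  no
2. 5C - 4E = 5(5) - 4(3) = 13, not 11  no
3. E * G = 3 * 5 = 15  yes
4. min(5, 5) = 5, not 4  no

Constraints 1, 2, and 4 are violated.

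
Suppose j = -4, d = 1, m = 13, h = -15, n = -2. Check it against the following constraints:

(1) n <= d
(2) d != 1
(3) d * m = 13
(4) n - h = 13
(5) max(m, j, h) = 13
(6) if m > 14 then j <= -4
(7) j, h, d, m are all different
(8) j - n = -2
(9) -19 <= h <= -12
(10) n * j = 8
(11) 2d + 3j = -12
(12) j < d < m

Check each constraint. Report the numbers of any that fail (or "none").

Constraints 2 and 11 are violated.

(1) n = -2, d = 1; -2 ≤ 1 — OK.
(2) d = 1, but 1 is required to differ — violated.
(3) d * m = 1 * 13 = 13 — OK.
(4) n - h = -2 - (-15) = 13 — OK.
(5) max(13, -4, -15) = 13 — OK.
(6) m = 13, not > 14; antecedent false, conditional vacuously true — OK.
(7) values -4, -15, 1, 13 are pairwise distinct — OK.
(8) j - n = -4 - (-2) = -2 — OK.
(9) h = -15 lies in [-19, -12] — OK.
(10) n * j = -2 * (-4) = 8 — OK.
(11) 2d + 3j = 2(1) + 3(-4) = -10, not -12 — violated.
(12) values -4 < 1 < 13 — OK.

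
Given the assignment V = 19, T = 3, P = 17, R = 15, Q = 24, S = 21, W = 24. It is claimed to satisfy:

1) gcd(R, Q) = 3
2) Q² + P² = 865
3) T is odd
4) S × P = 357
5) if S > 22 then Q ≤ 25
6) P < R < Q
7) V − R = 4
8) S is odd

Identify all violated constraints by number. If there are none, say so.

1) gcd(15, 24) = 3 — OK.
2) Q² + P² = 24² + 17² = 576 + 289 = 865 — OK.
3) T = 3 is odd — OK.
4) S × P = 21 × 17 = 357 — OK.
5) S = 21, not > 22; antecedent false, conditional vacuously true — OK.
6) values 17, 15, 24; P = 17 is not < R = 15 — violated.
7) V − R = 19 − 15 = 4 — OK.
8) S = 21 is odd — OK.

Constraint 6 does not hold.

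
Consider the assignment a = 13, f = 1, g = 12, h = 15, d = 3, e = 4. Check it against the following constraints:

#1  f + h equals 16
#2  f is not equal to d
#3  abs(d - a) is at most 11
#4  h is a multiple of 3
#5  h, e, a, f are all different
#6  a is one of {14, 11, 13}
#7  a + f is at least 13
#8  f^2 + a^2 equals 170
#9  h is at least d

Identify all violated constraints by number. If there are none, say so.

#1 f + h = 1 + 15 = 16 — OK.
#2 f = 1, d = 3; distinct — OK.
#3 abs(3 - 13) = 10; 10 ≤ 11 — OK.
#4 15 / 3 = 5, so 3 divides 15 — OK.
#5 values 15, 4, 13, 1 are pairwise distinct — OK.
#6 a = 13 is in {14, 11, 13} — OK.
#7 a + f = 13 + 1 = 14; 14 ≥ 13 — OK.
#8 f^2 + a^2 = 1^2 + 13^2 = 1 + 169 = 170 — OK.
#9 h = 15, d = 3; 15 ≥ 3 — OK.

None — every constraint holds.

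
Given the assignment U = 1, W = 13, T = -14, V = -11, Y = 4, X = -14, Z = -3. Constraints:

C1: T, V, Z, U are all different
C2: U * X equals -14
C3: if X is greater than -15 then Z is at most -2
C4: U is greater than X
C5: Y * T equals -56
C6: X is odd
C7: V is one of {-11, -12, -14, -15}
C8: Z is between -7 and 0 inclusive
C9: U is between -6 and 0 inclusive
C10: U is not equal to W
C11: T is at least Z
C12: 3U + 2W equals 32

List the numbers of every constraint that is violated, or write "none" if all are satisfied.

Constraints 6, 9, 11, and 12 do not hold.

C1: values -14, -11, -3, 1 are pairwise distinct — OK.
C2: U * X = 1 * (-14) = -14 — OK.
C3: X = -14 > -15, so we need Z ≤ -2; Z = -3 ≤ -2 — OK.
C4: U = 1, X = -14; 1 > -14 — OK.
C5: Y * T = 4 * (-14) = -56 — OK.
C6: X = -14 is even — violated.
C7: V = -11 is in {-11, -12, -14, -15} — OK.
C8: Z = -3 lies in [-7, 0] — OK.
C9: U = 1 is outside [-6, 0] — violated.
C10: U = 1, W = 13; distinct — OK.
C11: T = -14, Z = -3; -14 < -3 (want ≥) — violated.
C12: 3U + 2W = 3(1) + 2(13) = 29, not 32 — violated.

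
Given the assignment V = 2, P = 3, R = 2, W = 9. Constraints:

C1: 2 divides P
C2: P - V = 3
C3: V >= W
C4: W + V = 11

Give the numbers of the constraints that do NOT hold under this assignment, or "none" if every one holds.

Constraints 1, 2, and 3 are violated.

C1: 3 = 2*1 + 1, so 2 does not divide 3 — violated.
C2: P - V = 3 - 2 = 1, not 3 — violated.
C3: V = 2, W = 9; 2 < 9 (want ≥) — violated.
C4: W + V = 9 + 2 = 11 — satisfied.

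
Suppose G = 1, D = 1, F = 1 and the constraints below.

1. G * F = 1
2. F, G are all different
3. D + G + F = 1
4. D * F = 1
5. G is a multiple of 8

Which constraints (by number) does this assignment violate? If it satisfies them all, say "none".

1. G * F = 1 * 1 = 1  ✓
2. F = G = 1, not all different  ✗
3. D + G + F = 1 + 1 + 1 = 3, not 1  ✗
4. D * F = 1 * 1 = 1  ✓
5. 1 = 8*0 + 1, so 8 does not divide 1  ✗

The assignment fails constraints 2, 3, 5.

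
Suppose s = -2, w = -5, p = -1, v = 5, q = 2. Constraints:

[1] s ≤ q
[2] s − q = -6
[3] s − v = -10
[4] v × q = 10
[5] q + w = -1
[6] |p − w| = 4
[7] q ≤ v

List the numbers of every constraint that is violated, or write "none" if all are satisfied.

[1] s = -2, q = 2; -2 ≤ 2 — holds.
[2] s − q = -2 − 2 = -4, not -6 — fails.
[3] s − v = -2 − 5 = -7, not -10 — fails.
[4] v × q = 5 × 2 = 10 — holds.
[5] q + w = 2 + (-5) = -3, not -1 — fails.
[6] |-1 − (-5)| = 4 — holds.
[7] q = 2, v = 5; 2 ≤ 5 — holds.

Constraints 2, 3, 5 are violated.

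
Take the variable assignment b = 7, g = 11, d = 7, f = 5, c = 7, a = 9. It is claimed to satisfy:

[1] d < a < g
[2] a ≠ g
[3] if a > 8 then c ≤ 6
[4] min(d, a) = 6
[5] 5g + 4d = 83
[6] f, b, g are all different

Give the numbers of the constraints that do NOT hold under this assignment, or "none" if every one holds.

Violated: 3, 4.

[1] values 7 < 9 < 11  yes
[2] a = 9, g = 11; distinct  yes
[3] a = 9 > 8, so we need c ≤ 6; but c = 7 > 6  no
[4] min(7, 9) = 7, not 6  no
[5] 5g + 4d = 5(11) + 4(7) = 83  yes
[6] values 5, 7, 11 are pairwise distinct  yes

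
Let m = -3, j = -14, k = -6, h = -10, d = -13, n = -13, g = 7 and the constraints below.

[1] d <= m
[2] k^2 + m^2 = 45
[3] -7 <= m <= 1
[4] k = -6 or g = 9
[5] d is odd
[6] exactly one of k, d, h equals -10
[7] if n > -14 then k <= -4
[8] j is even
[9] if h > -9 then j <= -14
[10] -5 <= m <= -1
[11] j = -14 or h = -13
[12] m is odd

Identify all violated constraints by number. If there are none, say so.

The assignment satisfies every constraint.

[1] d = -13, m = -3; -13 ≤ -3  ✔
[2] k^2 + m^2 = (-6)^2 + (-3)^2 = 36 + 9 = 45  ✔
[3] m = -3 lies in [-7, 1]  ✔
[4] k = -6 = -6 (first disjunct)  ✔
[5] d = -13 is odd  ✔
[6] k=-6, d=-13, h=-10; 1 of them equals -10  ✔
[7] n = -13 > -14, so we need k ≤ -4; k = -6 ≤ -4  ✔
[8] j = -14 is even  ✔
[9] h = -10, not > -9; antecedent false, conditional vacuously true  ✔
[10] m = -3 lies in [-5, -1]  ✔
[11] j = -14 = -14 (first disjunct)  ✔
[12] m = -3 is odd  ✔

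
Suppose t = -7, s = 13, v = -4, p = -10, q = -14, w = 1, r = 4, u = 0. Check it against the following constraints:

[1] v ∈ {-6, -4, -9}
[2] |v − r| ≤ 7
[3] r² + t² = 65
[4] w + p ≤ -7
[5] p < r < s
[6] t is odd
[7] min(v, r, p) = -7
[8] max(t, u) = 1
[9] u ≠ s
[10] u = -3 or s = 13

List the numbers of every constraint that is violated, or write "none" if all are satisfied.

[1] v = -4 is in {-6, -4, -9}  yes
[2] |-4 − 4| = 8; 8 > 7, exceeds bound 7  no
[3] r² + t² = 4² + (-7)² = 16 + 49 = 65  yes
[4] w + p = 1 + (-10) = -9; -9 ≤ -7  yes
[5] values -10 < 4 < 13  yes
[6] t = -7 is odd  yes
[7] min(-4, 4, -10) = -10, not -7  no
[8] max(-7, 0) = 0, not 1  no
[9] u = 0, s = 13; distinct  yes
[10] u = 0 ≠ -3, but s = 13 = 13 (second disjunct)  yes

Constraints 2, 7, 8 do not hold.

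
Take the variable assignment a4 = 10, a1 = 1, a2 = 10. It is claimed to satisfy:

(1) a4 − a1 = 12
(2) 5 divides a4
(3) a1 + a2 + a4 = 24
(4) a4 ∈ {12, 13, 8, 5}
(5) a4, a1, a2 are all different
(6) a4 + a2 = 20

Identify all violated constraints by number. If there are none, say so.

Violated: 1, 3, 4, and 5.

(1) a4 − a1 = 10 − 1 = 9, not 12 — fails.
(2) 10 / 5 = 2, so 5 divides 10 — holds.
(3) a1 + a2 + a4 = 1 + 10 + 10 = 21, not 24 — fails.
(4) a4 = 10 is not in {12, 13, 8, 5} — fails.
(5) a4 = a2 = 10, not all different — fails.
(6) a4 + a2 = 10 + 10 = 20 — holds.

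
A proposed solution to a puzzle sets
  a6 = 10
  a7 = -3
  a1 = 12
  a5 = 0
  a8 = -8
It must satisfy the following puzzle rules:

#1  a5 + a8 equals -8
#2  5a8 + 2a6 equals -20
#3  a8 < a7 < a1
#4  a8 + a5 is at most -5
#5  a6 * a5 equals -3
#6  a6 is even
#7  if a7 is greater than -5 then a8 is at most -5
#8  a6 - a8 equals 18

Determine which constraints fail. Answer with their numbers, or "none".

#1 a5 + a8 = 0 + (-8) = -8 — holds.
#2 5a8 + 2a6 = 5(-8) + 2(10) = -20 — holds.
#3 values -8 < -3 < 12 — holds.
#4 a8 + a5 = -8 + 0 = -8; -8 ≤ -5 — holds.
#5 a6 * a5 = 10 * 0 = 0, not -3 — fails.
#6 a6 = 10 is even — holds.
#7 a7 = -3 > -5, so we need a8 ≤ -5; a8 = -8 ≤ -5 — holds.
#8 a6 - a8 = 10 - (-8) = 18 — holds.

Constraint 5 is violated.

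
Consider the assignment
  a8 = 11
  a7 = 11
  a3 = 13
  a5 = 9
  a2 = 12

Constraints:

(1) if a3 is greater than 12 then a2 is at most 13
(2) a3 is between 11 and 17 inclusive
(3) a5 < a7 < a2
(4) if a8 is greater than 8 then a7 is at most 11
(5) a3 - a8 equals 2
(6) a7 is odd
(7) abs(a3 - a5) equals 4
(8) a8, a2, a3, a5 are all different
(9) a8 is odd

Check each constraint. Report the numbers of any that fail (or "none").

(1) a3 = 13 > 12, so we need a2 ≤ 13; a2 = 12 ≤ 13  OK
(2) a3 = 13 lies in [11, 17]  OK
(3) values 9 < 11 < 12  OK
(4) a8 = 11 > 8, so we need a7 ≤ 11; a7 = 11 ≤ 11  OK
(5) a3 - a8 = 13 - 11 = 2  OK
(6) a7 = 11 is odd  OK
(7) abs(13 - 9) = 4  OK
(8) values 11, 12, 13, 9 are pairwise distinct  OK
(9) a8 = 11 is odd  OK

The assignment satisfies every constraint.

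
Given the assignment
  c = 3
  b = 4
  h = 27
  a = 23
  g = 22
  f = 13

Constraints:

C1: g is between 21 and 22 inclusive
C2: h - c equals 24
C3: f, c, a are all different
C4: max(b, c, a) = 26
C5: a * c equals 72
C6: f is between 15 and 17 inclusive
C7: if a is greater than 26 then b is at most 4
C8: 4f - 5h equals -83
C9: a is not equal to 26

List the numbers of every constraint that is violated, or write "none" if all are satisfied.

C1: g = 22 lies in [21, 22]  OK
C2: h - c = 27 - 3 = 24  OK
C3: values 13, 3, 23 are pairwise distinct  OK
C4: max(4, 3, 23) = 23, not 26  FAIL
C5: a * c = 23 * 3 = 69, not 72  FAIL
C6: f = 13 is outside [15, 17]  FAIL
C7: a = 23, not > 26; antecedent false, conditional vacuously true  OK
C8: 4f - 5h = 4(13) - 5(27) = -83  OK
C9: a = 23, and 23 ≠ 26  OK

Constraints 4, 5, 6 are violated.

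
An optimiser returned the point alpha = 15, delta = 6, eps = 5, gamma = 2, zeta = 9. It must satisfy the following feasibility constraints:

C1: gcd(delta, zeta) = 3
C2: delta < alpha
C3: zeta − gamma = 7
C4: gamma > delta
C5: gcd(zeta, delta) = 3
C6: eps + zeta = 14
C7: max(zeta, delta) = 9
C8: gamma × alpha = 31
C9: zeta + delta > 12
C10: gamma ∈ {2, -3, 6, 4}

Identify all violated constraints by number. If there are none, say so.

The assignment fails constraints 4, 8.

C1: gcd(6, 9) = 3  true
C2: delta = 6, alpha = 15; 6 < 15  true
C3: zeta − gamma = 9 − 2 = 7  true
C4: gamma = 2, delta = 6; 2 ≤ 6 (want >)  false
C5: gcd(9, 6) = 3  true
C6: eps + zeta = 5 + 9 = 14  true
C7: max(9, 6) = 9  true
C8: gamma × alpha = 2 × 15 = 30, not 31  false
C9: zeta + delta = 9 + 6 = 15; 15 > 12  true
C10: gamma = 2 is in {2, -3, 6, 4}  true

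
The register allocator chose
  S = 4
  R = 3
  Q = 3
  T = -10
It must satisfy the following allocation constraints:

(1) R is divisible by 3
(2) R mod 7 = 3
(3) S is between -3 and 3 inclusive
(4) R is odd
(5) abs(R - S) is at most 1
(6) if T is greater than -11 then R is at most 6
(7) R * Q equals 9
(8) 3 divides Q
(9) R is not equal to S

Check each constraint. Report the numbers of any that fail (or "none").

(1) 3 / 3 = 1, so 3 divides 3 — holds.
(2) 3 mod 7 = 3 — holds.
(3) S = 4 is outside [-3, 3] — fails.
(4) R = 3 is odd — holds.
(5) abs(3 - 4) = 1; 1 ≤ 1 — holds.
(6) T = -10 > -11, so we need R ≤ 6; R = 3 ≤ 6 — holds.
(7) R * Q = 3 * 3 = 9 — holds.
(8) 3 / 3 = 1, so 3 divides 3 — holds.
(9) R = 3, S = 4; distinct — holds.

Constraint 3 is violated.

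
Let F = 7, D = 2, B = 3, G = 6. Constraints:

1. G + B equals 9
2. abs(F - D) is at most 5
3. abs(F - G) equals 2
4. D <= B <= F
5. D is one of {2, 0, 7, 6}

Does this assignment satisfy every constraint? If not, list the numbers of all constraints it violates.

1. G + B = 6 + 3 = 9 — holds.
2. abs(7 - 2) = 5; 5 ≤ 5 — holds.
3. abs(7 - 6) = 1, not 2 — does not hold.
4. values 2 <= 3 <= 7 — holds.
5. D = 2 is in {2, 0, 7, 6} — holds.

Constraint 3 does not hold.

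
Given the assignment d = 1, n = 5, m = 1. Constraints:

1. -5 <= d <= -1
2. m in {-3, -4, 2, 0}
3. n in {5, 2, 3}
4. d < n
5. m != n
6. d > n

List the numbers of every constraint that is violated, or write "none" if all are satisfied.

1. d = 1 is outside [-5, -1]  fails
2. m = 1 is not in {-3, -4, 2, 0}  fails
3. n = 5 is in {5, 2, 3}  holds
4. d = 1, n = 5; 1 < 5  holds
5. m = 1, n = 5; distinct  holds
6. d = 1, n = 5; 1 ≤ 5 (want >)  fails

The assignment fails constraints 1, 2, and 6.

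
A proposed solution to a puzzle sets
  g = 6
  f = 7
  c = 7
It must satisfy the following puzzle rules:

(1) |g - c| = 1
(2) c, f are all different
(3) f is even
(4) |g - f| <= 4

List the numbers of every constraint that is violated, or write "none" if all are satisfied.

(1) |6 - 7| = 1 — satisfied.
(2) c = f = 7, not all different — violated.
(3) f = 7 is odd — violated.
(4) |6 - 7| = 1; 1 ≤ 4 — satisfied.

Constraints 2 and 3 do not hold.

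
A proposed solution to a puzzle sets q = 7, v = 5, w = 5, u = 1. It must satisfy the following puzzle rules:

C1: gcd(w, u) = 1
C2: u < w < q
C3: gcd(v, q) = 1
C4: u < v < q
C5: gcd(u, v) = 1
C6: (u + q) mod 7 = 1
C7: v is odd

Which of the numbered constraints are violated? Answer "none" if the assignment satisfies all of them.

C1: gcd(5, 1) = 1  true
C2: values 1 < 5 < 7  true
C3: gcd(5, 7) = 1  true
C4: values 1 < 5 < 7  true
C5: gcd(1, 5) = 1  true
C6: u + q = 8; 8 mod 7 = 1  true
C7: v = 5 is odd  true

The assignment satisfies every constraint.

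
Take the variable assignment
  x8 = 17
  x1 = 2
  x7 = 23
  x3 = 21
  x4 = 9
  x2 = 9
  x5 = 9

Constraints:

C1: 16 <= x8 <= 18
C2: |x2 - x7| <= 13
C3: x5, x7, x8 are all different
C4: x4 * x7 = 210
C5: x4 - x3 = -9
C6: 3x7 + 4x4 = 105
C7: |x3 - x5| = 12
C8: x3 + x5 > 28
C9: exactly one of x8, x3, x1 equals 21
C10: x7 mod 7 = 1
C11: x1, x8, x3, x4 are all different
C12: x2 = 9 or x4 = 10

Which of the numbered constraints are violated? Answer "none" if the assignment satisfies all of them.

Violated: 2, 4, 5, 10.

C1: x8 = 17 lies in [16, 18] — OK.
C2: |9 - 23| = 14; 14 > 13, exceeds bound 13 — violated.
C3: values 9, 23, 17 are pairwise distinct — OK.
C4: x4 * x7 = 9 * 23 = 207, not 210 — violated.
C5: x4 - x3 = 9 - 21 = -12, not -9 — violated.
C6: 3x7 + 4x4 = 3(23) + 4(9) = 105 — OK.
C7: |21 - 9| = 12 — OK.
C8: x3 + x5 = 21 + 9 = 30; 30 > 28 — OK.
C9: x8=17, x3=21, x1=2; 1 of them equals 21 — OK.
C10: 23 mod 7 = 2, not 1 — violated.
C11: values 2, 17, 21, 9 are pairwise distinct — OK.
C12: x2 = 9 = 9 (first disjunct) — OK.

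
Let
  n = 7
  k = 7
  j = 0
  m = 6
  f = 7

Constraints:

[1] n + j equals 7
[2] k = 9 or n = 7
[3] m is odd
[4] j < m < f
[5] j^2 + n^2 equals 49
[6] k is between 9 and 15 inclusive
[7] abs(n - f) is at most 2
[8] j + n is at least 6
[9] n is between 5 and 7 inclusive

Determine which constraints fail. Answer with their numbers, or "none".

[1] n + j = 7 + 0 = 7 — holds.
[2] k = 7 ≠ 9, but n = 7 = 7 (second disjunct) — holds.
[3] m = 6 is even — fails.
[4] values 0 < 6 < 7 — holds.
[5] j^2 + n^2 = 0^2 + 7^2 = 0 + 49 = 49 — holds.
[6] k = 7 is outside [9, 15] — fails.
[7] abs(7 - 7) = 0; 0 ≤ 2 — holds.
[8] j + n = 0 + 7 = 7; 7 ≥ 6 — holds.
[9] n = 7 lies in [5, 7] — holds.

Constraints 3 and 6 do not hold.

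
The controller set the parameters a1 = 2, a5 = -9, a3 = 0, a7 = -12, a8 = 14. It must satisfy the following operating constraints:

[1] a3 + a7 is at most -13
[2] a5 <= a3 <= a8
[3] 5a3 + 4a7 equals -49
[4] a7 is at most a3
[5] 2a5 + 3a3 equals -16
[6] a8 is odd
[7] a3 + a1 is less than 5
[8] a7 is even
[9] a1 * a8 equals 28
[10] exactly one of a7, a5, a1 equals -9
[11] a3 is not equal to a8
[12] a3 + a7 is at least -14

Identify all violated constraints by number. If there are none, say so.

[1] a3 + a7 = 0 + (-12) = -12; -12 > -13, bound -13 not met  no
[2] values -9 <= 0 <= 14  yes
[3] 5a3 + 4a7 = 5(0) + 4(-12) = -48, not -49  no
[4] a7 = -12, a3 = 0; -12 ≤ 0  yes
[5] 2a5 + 3a3 = 2(-9) + 3(0) = -18, not -16  no
[6] a8 = 14 is even  no
[7] a3 + a1 = 0 + 2 = 2; 2 < 5  yes
[8] a7 = -12 is even  yes
[9] a1 * a8 = 2 * 14 = 28  yes
[10] a7=-12, a5=-9, a1=2; 1 of them equals -9  yes
[11] a3 = 0, a8 = 14; distinct  yes
[12] a3 + a7 = 0 + (-12) = -12; -12 ≥ -14  yes

Constraints 1, 3, 5, 6 do not hold.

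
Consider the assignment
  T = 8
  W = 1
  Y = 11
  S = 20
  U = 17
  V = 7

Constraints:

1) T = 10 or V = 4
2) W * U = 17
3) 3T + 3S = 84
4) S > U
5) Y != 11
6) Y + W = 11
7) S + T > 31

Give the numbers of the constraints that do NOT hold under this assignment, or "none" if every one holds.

The assignment fails constraints 1, 5, 6, 7.

1) T = 8 ≠ 10 and V = 7 ≠ 4; both disjuncts false — violated.
2) W * U = 1 * 17 = 17 — satisfied.
3) 3T + 3S = 3(8) + 3(20) = 84 — satisfied.
4) S = 20, U = 17; 20 > 17 — satisfied.
5) Y = 11, but 11 is required to differ — violated.
6) Y + W = 11 + 1 = 12, not 11 — violated.
7) S + T = 20 + 8 = 28; 28 ≤ 31, bound 31 not met — violated.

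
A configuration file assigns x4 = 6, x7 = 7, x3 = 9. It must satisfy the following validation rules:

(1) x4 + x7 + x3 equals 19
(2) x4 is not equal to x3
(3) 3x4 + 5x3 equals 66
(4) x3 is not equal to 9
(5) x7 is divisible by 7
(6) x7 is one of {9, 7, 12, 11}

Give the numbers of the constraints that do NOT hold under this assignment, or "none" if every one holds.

No — constraints 1, 3, 4 are not satisfied.

(1) x4 + x7 + x3 = 6 + 7 + 9 = 22, not 19  no
(2) x4 = 6, x3 = 9; distinct  yes
(3) 3x4 + 5x3 = 3(6) + 5(9) = 63, not 66  no
(4) x3 = 9, but 9 is required to differ  no
(5) 7 / 7 = 1, so 7 divides 7  yes
(6) x7 = 7 is in {9, 7, 12, 11}  yes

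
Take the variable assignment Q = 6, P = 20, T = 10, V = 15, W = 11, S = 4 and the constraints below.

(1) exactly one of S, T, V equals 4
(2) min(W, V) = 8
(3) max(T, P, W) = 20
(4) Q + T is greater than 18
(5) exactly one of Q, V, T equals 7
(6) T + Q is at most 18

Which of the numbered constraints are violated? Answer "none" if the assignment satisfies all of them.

(1) S=4, T=10, V=15; 1 of them equals 4 — holds.
(2) min(11, 15) = 11, not 8 — fails.
(3) max(10, 20, 11) = 20 — holds.
(4) Q + T = 6 + 10 = 16; 16 ≤ 18, bound 18 not met — fails.
(5) Q=6, V=15, T=10; 0 of them equal 7, not exactly one — fails.
(6) T + Q = 10 + 6 = 16; 16 ≤ 18 — holds.

Violated: 2, 4, and 5.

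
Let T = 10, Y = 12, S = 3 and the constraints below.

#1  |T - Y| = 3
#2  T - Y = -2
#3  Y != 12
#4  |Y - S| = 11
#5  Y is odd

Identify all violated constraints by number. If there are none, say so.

Constraints 1, 3, 4, and 5 do not hold.

#1 |10 - 12| = 2, not 3  ✘
#2 T - Y = 10 - 12 = -2  ✔
#3 Y = 12, but 12 is required to differ  ✘
#4 |12 - 3| = 9, not 11  ✘
#5 Y = 12 is even  ✘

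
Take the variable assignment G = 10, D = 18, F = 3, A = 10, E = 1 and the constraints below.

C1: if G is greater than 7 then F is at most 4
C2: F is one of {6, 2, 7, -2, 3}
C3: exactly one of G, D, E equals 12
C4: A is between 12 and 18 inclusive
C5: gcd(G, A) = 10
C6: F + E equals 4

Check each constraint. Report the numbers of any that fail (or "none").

C1: G = 10 > 7, so we need F ≤ 4; F = 3 ≤ 4  holds
C2: F = 3 is in {6, 2, 7, -2, 3}  holds
C3: G=10, D=18, E=1; 0 of them equal 12, not exactly one  fails
C4: A = 10 is outside [12, 18]  fails
C5: gcd(10, 10) = 10  holds
C6: F + E = 3 + 1 = 4  holds

No — constraints 3, 4 are not satisfied.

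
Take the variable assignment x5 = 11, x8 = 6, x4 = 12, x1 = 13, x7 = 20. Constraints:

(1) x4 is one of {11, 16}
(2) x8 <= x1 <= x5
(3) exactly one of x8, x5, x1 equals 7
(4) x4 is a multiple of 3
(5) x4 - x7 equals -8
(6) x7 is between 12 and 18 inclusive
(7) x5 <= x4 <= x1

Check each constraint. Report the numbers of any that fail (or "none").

No — constraints 1, 2, 3, 6 are not satisfied.

(1) x4 = 12 is not in {11, 16} — fails.
(2) values 6, 13, 11; x1 = 13 is not <= x5 = 11 — fails.
(3) x8=6, x5=11, x1=13; 0 of them equal 7, not exactly one — fails.
(4) 12 / 3 = 4, so 3 divides 12 — holds.
(5) x4 - x7 = 12 - 20 = -8 — holds.
(6) x7 = 20 is outside [12, 18] — fails.
(7) values 11 <= 12 <= 13 — holds.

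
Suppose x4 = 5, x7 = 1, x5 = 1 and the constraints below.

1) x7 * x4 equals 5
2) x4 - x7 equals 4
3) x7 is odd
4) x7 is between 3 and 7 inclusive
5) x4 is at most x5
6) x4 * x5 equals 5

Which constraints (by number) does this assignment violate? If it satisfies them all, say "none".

1) x7 * x4 = 1 * 5 = 5 — satisfied.
2) x4 - x7 = 5 - 1 = 4 — satisfied.
3) x7 = 1 is odd — satisfied.
4) x7 = 1 is outside [3, 7] — violated.
5) x4 = 5, x5 = 1; 5 > 1 (want ≤) — violated.
6) x4 * x5 = 5 * 1 = 5 — satisfied.

Constraints 4, 5 do not hold.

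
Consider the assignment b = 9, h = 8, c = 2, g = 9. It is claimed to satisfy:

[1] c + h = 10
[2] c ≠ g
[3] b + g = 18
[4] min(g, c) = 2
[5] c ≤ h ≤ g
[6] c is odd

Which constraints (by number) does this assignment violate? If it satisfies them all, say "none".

The assignment fails constraint 6.

[1] c + h = 2 + 8 = 10 — holds.
[2] c = 2, g = 9; distinct — holds.
[3] b + g = 9 + 9 = 18 — holds.
[4] min(9, 2) = 2 — holds.
[5] values 2 ≤ 8 ≤ 9 — holds.
[6] c = 2 is even — fails.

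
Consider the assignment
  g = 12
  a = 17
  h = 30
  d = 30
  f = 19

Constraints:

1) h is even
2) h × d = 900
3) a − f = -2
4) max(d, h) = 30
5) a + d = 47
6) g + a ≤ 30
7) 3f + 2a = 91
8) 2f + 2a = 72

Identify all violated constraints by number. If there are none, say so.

No violations.

1) h = 30 is even  OK
2) h × d = 30 × 30 = 900  OK
3) a − f = 17 − 19 = -2  OK
4) max(30, 30) = 30  OK
5) a + d = 17 + 30 = 47  OK
6) g + a = 12 + 17 = 29; 29 ≤ 30  OK
7) 3f + 2a = 3(19) + 2(17) = 91  OK
8) 2f + 2a = 2(19) + 2(17) = 72  OK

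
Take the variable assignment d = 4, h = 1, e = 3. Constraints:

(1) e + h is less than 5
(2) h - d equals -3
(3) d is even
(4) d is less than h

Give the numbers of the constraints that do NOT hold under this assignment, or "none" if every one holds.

(1) e + h = 3 + 1 = 4; 4 < 5 — OK.
(2) h - d = 1 - 4 = -3 — OK.
(3) d = 4 is even — OK.
(4) d = 4, h = 1; 4 ≥ 1 (want <) — violated.

Violated: 4.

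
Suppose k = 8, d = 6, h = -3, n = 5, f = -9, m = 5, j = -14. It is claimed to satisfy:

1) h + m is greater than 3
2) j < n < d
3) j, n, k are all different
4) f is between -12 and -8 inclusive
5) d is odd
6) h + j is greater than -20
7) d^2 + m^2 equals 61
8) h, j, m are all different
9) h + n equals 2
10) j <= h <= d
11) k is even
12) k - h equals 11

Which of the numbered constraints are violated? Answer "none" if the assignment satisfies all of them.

Constraints 1, 5 do not hold.

1) h + m = -3 + 5 = 2; 2 ≤ 3, bound 3 not met  FAIL
2) values -14 < 5 < 6  OK
3) values -14, 5, 8 are pairwise distinct  OK
4) f = -9 lies in [-12, -8]  OK
5) d = 6 is even  FAIL
6) h + j = -3 + (-14) = -17; -17 > -20  OK
7) d^2 + m^2 = 6^2 + 5^2 = 36 + 25 = 61  OK
8) values -3, -14, 5 are pairwise distinct  OK
9) h + n = -3 + 5 = 2  OK
10) values -14 <= -3 <= 6  OK
11) k = 8 is even  OK
12) k - h = 8 - (-3) = 11  OK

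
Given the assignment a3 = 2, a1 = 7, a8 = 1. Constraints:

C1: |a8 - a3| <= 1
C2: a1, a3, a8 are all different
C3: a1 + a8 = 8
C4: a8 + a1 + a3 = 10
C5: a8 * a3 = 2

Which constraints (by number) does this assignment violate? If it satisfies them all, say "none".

No violations.

C1: |1 - 2| = 1; 1 ≤ 1 — holds.
C2: values 7, 2, 1 are pairwise distinct — holds.
C3: a1 + a8 = 7 + 1 = 8 — holds.
C4: a8 + a1 + a3 = 1 + 7 + 2 = 10 — holds.
C5: a8 * a3 = 1 * 2 = 2 — holds.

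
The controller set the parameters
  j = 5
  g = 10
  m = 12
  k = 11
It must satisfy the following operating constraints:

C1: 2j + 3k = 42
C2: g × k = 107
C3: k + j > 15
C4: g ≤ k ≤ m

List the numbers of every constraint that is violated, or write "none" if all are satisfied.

C1: 2j + 3k = 2(5) + 3(11) = 43, not 42 — violated.
C2: g × k = 10 × 11 = 110, not 107 — violated.
C3: k + j = 11 + 5 = 16; 16 > 15 — OK.
C4: values 10 ≤ 11 ≤ 12 — OK.

The assignment fails constraints 1 and 2.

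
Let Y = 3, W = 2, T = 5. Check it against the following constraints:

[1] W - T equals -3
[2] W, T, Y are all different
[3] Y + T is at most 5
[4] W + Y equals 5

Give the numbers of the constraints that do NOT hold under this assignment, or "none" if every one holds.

[1] W - T = 2 - 5 = -3 — satisfied.
[2] values 2, 5, 3 are pairwise distinct — satisfied.
[3] Y + T = 3 + 5 = 8; 8 > 5, bound 5 not met — violated.
[4] W + Y = 2 + 3 = 5 — satisfied.

No — constraint 3 is not satisfied.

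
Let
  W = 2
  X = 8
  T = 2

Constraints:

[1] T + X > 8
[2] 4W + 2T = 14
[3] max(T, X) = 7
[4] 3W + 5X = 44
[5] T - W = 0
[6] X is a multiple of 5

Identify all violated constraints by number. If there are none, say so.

[1] T + X = 2 + 8 = 10; 10 > 8 — holds.
[2] 4W + 2T = 4(2) + 2(2) = 12, not 14 — does not hold.
[3] max(2, 8) = 8, not 7 — does not hold.
[4] 3W + 5X = 3(2) + 5(8) = 46, not 44 — does not hold.
[5] T - W = 2 - 2 = 0 — holds.
[6] 8 = 5*1 + 3, so 5 does not divide 8 — does not hold.

No — constraints 2, 3, 4, and 6 are not satisfied.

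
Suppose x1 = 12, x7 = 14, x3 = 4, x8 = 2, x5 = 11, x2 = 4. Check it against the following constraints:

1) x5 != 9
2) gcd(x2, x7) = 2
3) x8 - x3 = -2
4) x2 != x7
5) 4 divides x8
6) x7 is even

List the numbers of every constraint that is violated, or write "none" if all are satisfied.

No — constraint 5 is not satisfied.

1) x5 = 11, and 11 ≠ 9  ✔
2) gcd(4, 14) = 2  ✔
3) x8 - x3 = 2 - 4 = -2  ✔
4) x2 = 4, x7 = 14; distinct  ✔
5) 2 = 4*0 + 2, so 4 does not divide 2  ✘
6) x7 = 14 is even  ✔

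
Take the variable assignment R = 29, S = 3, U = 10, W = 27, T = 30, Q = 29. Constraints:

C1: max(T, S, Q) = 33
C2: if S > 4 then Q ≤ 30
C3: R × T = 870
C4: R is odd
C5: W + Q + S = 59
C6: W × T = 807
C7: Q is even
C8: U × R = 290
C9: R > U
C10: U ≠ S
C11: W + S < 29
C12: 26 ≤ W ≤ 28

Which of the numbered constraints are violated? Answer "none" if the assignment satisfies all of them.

C1: max(30, 3, 29) = 30, not 33  no
C2: S = 3, not > 4; antecedent false, conditional vacuously true  yes
C3: R × T = 29 × 30 = 870  yes
C4: R = 29 is odd  yes
C5: W + Q + S = 27 + 29 + 3 = 59  yes
C6: W × T = 27 × 30 = 810, not 807  no
C7: Q = 29 is odd  no
C8: U × R = 10 × 29 = 290  yes
C9: R = 29, U = 10; 29 > 10  yes
C10: U = 10, S = 3; distinct  yes
C11: W + S = 27 + 3 = 30; 30 ≥ 29, bound 29 not met  no
C12: W = 27 lies in [26, 28]  yes

Constraints 1, 6, 7, 11 are violated.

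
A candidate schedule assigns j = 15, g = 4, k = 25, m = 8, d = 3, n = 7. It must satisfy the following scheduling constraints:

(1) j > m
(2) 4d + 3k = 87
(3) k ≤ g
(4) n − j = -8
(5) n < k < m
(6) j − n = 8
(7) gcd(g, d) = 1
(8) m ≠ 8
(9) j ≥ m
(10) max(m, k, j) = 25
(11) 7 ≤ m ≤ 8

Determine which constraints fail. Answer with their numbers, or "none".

No — constraints 3, 5, and 8 are not satisfied.

(1) j = 15, m = 8; 15 > 8 — OK.
(2) 4d + 3k = 4(3) + 3(25) = 87 — OK.
(3) k = 25, g = 4; 25 > 4 (want ≤) — violated.
(4) n − j = 7 − 15 = -8 — OK.
(5) values 7, 25, 8; k = 25 is not < m = 8 — violated.
(6) j − n = 15 − 7 = 8 — OK.
(7) gcd(4, 3) = 1 — OK.
(8) m = 8, but 8 is required to differ — violated.
(9) j = 15, m = 8; 15 ≥ 8 — OK.
(10) max(8, 25, 15) = 25 — OK.
(11) m = 8 lies in [7, 8] — OK.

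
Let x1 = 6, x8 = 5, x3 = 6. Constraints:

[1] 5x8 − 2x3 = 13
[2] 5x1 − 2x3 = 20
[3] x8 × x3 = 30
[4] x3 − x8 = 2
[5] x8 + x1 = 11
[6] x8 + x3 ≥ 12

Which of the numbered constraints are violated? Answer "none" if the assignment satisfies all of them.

[1] 5x8 − 2x3 = 5(5) − 2(6) = 13  holds
[2] 5x1 − 2x3 = 5(6) − 2(6) = 18, not 20  fails
[3] x8 × x3 = 5 × 6 = 30  holds
[4] x3 − x8 = 6 − 5 = 1, not 2  fails
[5] x8 + x1 = 5 + 6 = 11  holds
[6] x8 + x3 = 5 + 6 = 11; 11 < 12, bound 12 not met  fails

Constraints 2, 4, 6 do not hold.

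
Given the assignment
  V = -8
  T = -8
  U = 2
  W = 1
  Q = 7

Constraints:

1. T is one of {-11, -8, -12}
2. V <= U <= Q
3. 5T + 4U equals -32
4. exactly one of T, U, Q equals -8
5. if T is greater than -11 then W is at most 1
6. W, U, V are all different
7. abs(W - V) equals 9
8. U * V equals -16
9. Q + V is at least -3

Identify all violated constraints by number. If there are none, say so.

All constraints are satisfied.

1. T = -8 is in {-11, -8, -12}  true
2. values -8 <= 2 <= 7  true
3. 5T + 4U = 5(-8) + 4(2) = -32  true
4. T=-8, U=2, Q=7; 1 of them equals -8  true
5. T = -8 > -11, so we need W ≤ 1; W = 1 ≤ 1  true
6. values 1, 2, -8 are pairwise distinct  true
7. abs(1 - (-8)) = 9  true
8. U * V = 2 * (-8) = -16  true
9. Q + V = 7 + (-8) = -1; -1 ≥ -3  true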